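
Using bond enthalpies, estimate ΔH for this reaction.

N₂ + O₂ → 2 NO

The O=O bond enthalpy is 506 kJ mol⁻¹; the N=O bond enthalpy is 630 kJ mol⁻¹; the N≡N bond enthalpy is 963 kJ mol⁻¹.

Bonds broken (reactants):
  N≡N: 1 × 963 = 963
  O=O: 1 × 506 = 506
  Σ(broken) = 1469 kJ
Bonds formed (products):
  N=O: 2 × 630 = 1260
  Σ(formed) = 1260 kJ
ΔH = Σ(broken) − Σ(formed) = 1469 − 1260 = +209 kJ

ΔH ≈ +209 kJ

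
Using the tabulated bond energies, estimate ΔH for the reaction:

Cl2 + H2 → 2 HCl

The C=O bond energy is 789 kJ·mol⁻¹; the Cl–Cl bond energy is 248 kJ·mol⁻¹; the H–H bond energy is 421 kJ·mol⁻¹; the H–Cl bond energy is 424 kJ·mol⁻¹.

Bonds broken (reactants):
  Cl–Cl: 1 × 248 = 248
  H–H: 1 × 421 = 421
  Σ(broken) = 669 kJ
Bonds formed (products):
  H–Cl: 2 × 424 = 848
  Σ(formed) = 848 kJ
ΔH = Σ(broken) − Σ(formed) = 669 − 848 = −179 kJ

ΔH ≈ −179 kJ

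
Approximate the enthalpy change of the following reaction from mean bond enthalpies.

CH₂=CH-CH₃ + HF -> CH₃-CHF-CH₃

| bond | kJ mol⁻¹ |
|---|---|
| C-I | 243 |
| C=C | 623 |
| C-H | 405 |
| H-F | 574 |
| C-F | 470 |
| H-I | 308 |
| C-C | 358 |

Bonds broken (reactants):
  C-C: 1 × 358 = 358
  C-H: 6 × 405 = 2430
  C=C: 1 × 623 = 623
  H-F: 1 × 574 = 574
  Σ(broken) = 3985 kJ
Bonds formed (products):
  C-C: 2 × 358 = 716
  C-F: 1 × 470 = 470
  C-H: 7 × 405 = 2835
  Σ(formed) = 4021 kJ
ΔH = Σ(broken) − Σ(formed) = 3985 − 4021 = −36 kJ

ΔH ≈ −36 kJ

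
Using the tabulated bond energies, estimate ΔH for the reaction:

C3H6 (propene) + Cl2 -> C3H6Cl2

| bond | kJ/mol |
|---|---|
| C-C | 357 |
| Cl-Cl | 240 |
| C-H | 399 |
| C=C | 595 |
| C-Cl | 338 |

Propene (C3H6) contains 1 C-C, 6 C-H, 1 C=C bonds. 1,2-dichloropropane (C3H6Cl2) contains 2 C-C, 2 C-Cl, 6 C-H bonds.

Bonds broken (reactants):
  C-C: 1 × 357 = 357
  C-H: 6 × 399 = 2394
  C=C: 1 × 595 = 595
  Cl-Cl: 1 × 240 = 240
  Σ(broken) = 3586 kJ
Bonds formed (products):
  C-C: 2 × 357 = 714
  C-Cl: 2 × 338 = 676
  C-H: 6 × 399 = 2394
  Σ(formed) = 3784 kJ
ΔH = Σ(broken) − Σ(formed) = 3586 − 3784 = −198 kJ

ΔH ≈ −198 kJ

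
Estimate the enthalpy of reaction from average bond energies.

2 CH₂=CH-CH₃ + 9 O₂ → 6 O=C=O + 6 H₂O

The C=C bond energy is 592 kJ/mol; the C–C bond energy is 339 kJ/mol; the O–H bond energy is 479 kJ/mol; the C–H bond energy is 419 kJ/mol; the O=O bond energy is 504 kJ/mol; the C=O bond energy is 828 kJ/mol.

ΔH ≈ −4258 kJ

Bonds broken (reactants):
  C–C: 2 × 339 = 678
  C–H: 12 × 419 = 5028
  C=C: 2 × 592 = 1184
  O=O: 9 × 504 = 4536
  Σ(broken) = 11426 kJ
Bonds formed (products):
  C=O: 12 × 828 = 9936
  O–H: 12 × 479 = 5748
  Σ(formed) = 15684 kJ
ΔH = Σ(broken) − Σ(formed) = 11426 − 15684 = −4258 kJ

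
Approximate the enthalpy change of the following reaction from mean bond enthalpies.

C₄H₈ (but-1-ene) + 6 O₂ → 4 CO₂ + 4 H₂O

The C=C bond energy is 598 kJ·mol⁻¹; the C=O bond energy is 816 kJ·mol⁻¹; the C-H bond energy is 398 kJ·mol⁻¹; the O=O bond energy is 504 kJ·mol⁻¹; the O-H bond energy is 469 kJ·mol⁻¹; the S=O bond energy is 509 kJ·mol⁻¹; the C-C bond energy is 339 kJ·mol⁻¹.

Bonds broken (reactants):
  C-C: 2 × 339 = 678
  C-H: 8 × 398 = 3184
  C=C: 1 × 598 = 598
  O=O: 6 × 504 = 3024
  Σ(broken) = 7484 kJ
Bonds formed (products):
  C=O: 8 × 816 = 6528
  O-H: 8 × 469 = 3752
  Σ(formed) = 10280 kJ
ΔH = Σ(broken) − Σ(formed) = 7484 − 10280 = −2796 kJ

ΔH ≈ −2796 kJ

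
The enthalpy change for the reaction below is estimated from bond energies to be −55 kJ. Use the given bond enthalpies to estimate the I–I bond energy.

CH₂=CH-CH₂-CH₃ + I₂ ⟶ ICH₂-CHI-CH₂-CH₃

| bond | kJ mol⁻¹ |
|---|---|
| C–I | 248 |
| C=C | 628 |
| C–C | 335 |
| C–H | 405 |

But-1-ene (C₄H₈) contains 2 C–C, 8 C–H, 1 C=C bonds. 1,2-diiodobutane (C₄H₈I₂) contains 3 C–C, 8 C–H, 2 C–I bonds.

D(I–I) ≈ 148 kJ/mol

Let D be the I–I bond energy.
Σ(broken) = 2×335 + 8×405 + 1×628 + 1×D = 4538 + D
Σ(formed) = 3×335 + 8×405 + 2×248 = 4741
ΔH = Σ(broken) − Σ(formed) = (4538 + D) − (4741) = −203 + D
Setting this equal to −55 kJ gives D = 148 kJ/mol.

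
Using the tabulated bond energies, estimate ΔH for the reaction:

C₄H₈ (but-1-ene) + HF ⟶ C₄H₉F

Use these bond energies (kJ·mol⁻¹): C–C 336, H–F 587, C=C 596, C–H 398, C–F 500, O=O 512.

ΔH ≈ −51 kJ

Bonds broken (reactants):
  C–C: 2 × 336 = 672
  C–H: 8 × 398 = 3184
  C=C: 1 × 596 = 596
  H–F: 1 × 587 = 587
  Σ(broken) = 5039 kJ
Bonds formed (products):
  C–C: 3 × 336 = 1008
  C–F: 1 × 500 = 500
  C–H: 9 × 398 = 3582
  Σ(formed) = 5090 kJ
ΔH = Σ(broken) − Σ(formed) = 5039 − 5090 = −51 kJ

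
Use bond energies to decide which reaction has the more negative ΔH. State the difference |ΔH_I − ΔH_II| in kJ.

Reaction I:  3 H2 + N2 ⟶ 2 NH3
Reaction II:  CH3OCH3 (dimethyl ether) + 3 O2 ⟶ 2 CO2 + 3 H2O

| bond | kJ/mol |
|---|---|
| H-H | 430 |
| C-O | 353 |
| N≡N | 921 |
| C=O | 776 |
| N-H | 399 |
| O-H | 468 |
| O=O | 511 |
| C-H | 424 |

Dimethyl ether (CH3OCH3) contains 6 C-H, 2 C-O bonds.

Reaction I:
  Bonds broken (reactants):
    H-H: 3 × 430 = 1290
    N≡N: 1 × 921 = 921
    Σ(broken) = 2211 kJ
  Bonds formed (products):
    N-H: 6 × 399 = 2394
    Σ(formed) = 2394 kJ
  ΔH_I = 2211 − 2394 = −183 kJ
Reaction II:
  Bonds broken (reactants):
    C-H: 6 × 424 = 2544
    C-O: 2 × 353 = 706
    O=O: 3 × 511 = 1533
    Σ(broken) = 4783 kJ
  Bonds formed (products):
    C=O: 4 × 776 = 3104
    O-H: 6 × 468 = 2808
    Σ(formed) = 5912 kJ
  ΔH_II = 4783 − 5912 = −1129 kJ
ΔH_I − ΔH_II = +946 kJ, so reaction II has the more negative ΔH; |ΔH_I − ΔH_II| = 946 kJ.

Reaction II, by 946 kJ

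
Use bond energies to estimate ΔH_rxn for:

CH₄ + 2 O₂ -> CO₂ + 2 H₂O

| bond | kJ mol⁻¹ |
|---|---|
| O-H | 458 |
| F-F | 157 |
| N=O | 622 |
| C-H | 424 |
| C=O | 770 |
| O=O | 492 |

ΔH ≈ −692 kJ

Bonds broken (reactants):
  C-H: 4 × 424 = 1696
  O=O: 2 × 492 = 984
  Σ(broken) = 2680 kJ
Bonds formed (products):
  C=O: 2 × 770 = 1540
  O-H: 4 × 458 = 1832
  Σ(formed) = 3372 kJ
ΔH = Σ(broken) − Σ(formed) = 2680 − 3372 = −692 kJ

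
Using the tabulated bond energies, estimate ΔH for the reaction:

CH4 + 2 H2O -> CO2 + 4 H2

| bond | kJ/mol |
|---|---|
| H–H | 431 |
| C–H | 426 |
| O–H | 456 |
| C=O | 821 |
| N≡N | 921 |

Bonds broken (reactants):
  C–H: 4 × 426 = 1704
  O–H: 4 × 456 = 1824
  Σ(broken) = 3528 kJ
Bonds formed (products):
  C=O: 2 × 821 = 1642
  H–H: 4 × 431 = 1724
  Σ(formed) = 3366 kJ
ΔH = Σ(broken) − Σ(formed) = 3528 − 3366 = +162 kJ

ΔH ≈ +162 kJ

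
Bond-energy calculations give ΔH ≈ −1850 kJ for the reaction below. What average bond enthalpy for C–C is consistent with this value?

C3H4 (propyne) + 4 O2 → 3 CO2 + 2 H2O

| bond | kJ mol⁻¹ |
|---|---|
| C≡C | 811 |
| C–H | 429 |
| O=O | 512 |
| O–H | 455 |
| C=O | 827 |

Let D be the C–C bond energy.
Σ(broken) = 1×811 + 1×D + 4×429 + 4×512 = 4575 + D
Σ(formed) = 6×827 + 4×455 = 6782
ΔH = Σ(broken) − Σ(formed) = (4575 + D) − (6782) = −2207 + D
Setting this equal to −1850 kJ gives D = 357 kJ/mol.

D(C–C) ≈ 357 kJ/mol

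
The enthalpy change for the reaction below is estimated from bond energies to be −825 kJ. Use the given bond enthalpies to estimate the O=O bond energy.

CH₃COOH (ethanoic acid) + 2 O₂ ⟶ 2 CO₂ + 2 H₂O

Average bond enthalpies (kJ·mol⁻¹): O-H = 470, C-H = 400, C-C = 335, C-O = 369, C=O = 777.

D(O=O) ≈ 506 kJ/mol

Let D be the O=O bond energy.
Σ(broken) = 1×335 + 3×400 + 1×369 + 1×777 + 1×470 + 2×D = 3151 + 2D
Σ(formed) = 4×777 + 4×470 = 4988
ΔH = Σ(broken) − Σ(formed) = (3151 + 2D) − (4988) = −1837 + 2D
Setting this equal to −825 kJ gives 2D = 1012, so D = 506 kJ/mol.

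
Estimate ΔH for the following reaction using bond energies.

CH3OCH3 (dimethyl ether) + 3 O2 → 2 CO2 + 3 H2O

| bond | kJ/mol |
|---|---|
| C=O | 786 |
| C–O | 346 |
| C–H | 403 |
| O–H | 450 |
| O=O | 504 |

ΔH ≈ −1222 kJ

Bonds broken (reactants):
  C–H: 6 × 403 = 2418
  C–O: 2 × 346 = 692
  O=O: 3 × 504 = 1512
  Σ(broken) = 4622 kJ
Bonds formed (products):
  C=O: 4 × 786 = 3144
  O–H: 6 × 450 = 2700
  Σ(formed) = 5844 kJ
ΔH = Σ(broken) − Σ(formed) = 4622 − 5844 = −1222 kJ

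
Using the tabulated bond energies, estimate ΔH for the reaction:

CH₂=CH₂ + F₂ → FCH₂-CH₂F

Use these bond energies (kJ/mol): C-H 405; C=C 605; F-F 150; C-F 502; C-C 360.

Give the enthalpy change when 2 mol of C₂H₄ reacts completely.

ΔH = −1218 kJ

Bonds broken (reactants):
  C-H: 4 × 405 = 1620
  C=C: 1 × 605 = 605
  F-F: 1 × 150 = 150
  Σ(broken) = 2375 kJ
Bonds formed (products):
  C-C: 1 × 360 = 360
  C-F: 2 × 502 = 1004
  C-H: 4 × 405 = 1620
  Σ(formed) = 2984 kJ
ΔH = Σ(broken) − Σ(formed) = 2375 − 2984 = −609 kJ
For 2× the reaction as written: 2 × (−609) = −1218 kJ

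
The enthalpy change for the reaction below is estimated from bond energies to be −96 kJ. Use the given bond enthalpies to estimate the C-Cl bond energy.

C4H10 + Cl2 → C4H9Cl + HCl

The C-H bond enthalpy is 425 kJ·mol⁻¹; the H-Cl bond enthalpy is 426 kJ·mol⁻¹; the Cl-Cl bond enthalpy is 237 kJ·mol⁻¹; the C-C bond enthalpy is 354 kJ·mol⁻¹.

D(C-Cl) ≈ 332 kJ/mol

Let D be the C-Cl bond energy.
Σ(broken) = 3×354 + 10×425 + 1×237 = 5549
Σ(formed) = 3×354 + 1×D + 9×425 + 1×426 = 5313 + D
ΔH = Σ(broken) − Σ(formed) = (5549) − (5313 + D) = +236 − D
Setting this equal to −96 kJ gives D = 332 kJ/mol.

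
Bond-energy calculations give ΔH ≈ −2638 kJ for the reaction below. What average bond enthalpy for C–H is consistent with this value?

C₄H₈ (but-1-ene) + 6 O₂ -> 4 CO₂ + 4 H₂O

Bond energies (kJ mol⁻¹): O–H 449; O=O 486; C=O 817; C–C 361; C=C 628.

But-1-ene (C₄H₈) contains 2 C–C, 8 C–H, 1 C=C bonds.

D(C–H) ≈ 403 kJ/mol

Let D be the C–H bond energy.
Σ(broken) = 2×361 + 8×D + 1×628 + 6×486 = 4266 + 8D
Σ(formed) = 8×817 + 8×449 = 10128
ΔH = Σ(broken) − Σ(formed) = (4266 + 8D) − (10128) = −5862 + 8D
Setting this equal to −2638 kJ gives 8D = 3224, so D = 403 kJ/mol.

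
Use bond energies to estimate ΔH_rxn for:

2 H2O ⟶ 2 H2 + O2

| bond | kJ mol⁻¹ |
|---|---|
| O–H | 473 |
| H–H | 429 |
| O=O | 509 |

Bonds broken (reactants):
  O–H: 4 × 473 = 1892
  Σ(broken) = 1892 kJ
Bonds formed (products):
  H–H: 2 × 429 = 858
  O=O: 1 × 509 = 509
  Σ(formed) = 1367 kJ
ΔH = Σ(broken) − Σ(formed) = 1892 − 1367 = +525 kJ

ΔH ≈ +525 kJ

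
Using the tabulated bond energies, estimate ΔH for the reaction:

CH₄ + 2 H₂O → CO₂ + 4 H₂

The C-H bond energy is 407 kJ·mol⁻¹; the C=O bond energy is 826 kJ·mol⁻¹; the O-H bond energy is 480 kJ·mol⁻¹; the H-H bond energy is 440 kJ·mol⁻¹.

Bonds broken (reactants):
  C-H: 4 × 407 = 1628
  O-H: 4 × 480 = 1920
  Σ(broken) = 3548 kJ
Bonds formed (products):
  C=O: 2 × 826 = 1652
  H-H: 4 × 440 = 1760
  Σ(formed) = 3412 kJ
ΔH = Σ(broken) − Σ(formed) = 3548 − 3412 = +136 kJ

ΔH ≈ +136 kJ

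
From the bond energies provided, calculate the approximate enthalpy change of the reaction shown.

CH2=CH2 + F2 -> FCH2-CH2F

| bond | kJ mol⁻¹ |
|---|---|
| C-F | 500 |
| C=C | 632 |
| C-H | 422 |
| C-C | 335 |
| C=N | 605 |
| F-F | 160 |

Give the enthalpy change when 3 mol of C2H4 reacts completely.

ΔH = −1629 kJ

Bonds broken (reactants):
  C-H: 4 × 422 = 1688
  C=C: 1 × 632 = 632
  F-F: 1 × 160 = 160
  Σ(broken) = 2480 kJ
Bonds formed (products):
  C-C: 1 × 335 = 335
  C-F: 2 × 500 = 1000
  C-H: 4 × 422 = 1688
  Σ(formed) = 3023 kJ
ΔH = Σ(broken) − Σ(formed) = 2480 − 3023 = −543 kJ
For 3× the reaction as written: 3 × (−543) = −1629 kJ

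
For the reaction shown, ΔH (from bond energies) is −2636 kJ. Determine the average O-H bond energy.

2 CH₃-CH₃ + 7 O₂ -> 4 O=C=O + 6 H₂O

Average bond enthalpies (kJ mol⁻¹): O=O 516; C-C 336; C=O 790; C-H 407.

Let D be the O-H bond energy.
Σ(broken) = 2×336 + 12×407 + 7×516 = 9168
Σ(formed) = 8×790 + 12×D = 6320 + 12D
ΔH = Σ(broken) − Σ(formed) = (9168) − (6320 + 12D) = +2848 − 12D
Setting this equal to −2636 kJ gives 12D = 5484, so D = 457 kJ/mol.

D(O-H) ≈ 457 kJ/mol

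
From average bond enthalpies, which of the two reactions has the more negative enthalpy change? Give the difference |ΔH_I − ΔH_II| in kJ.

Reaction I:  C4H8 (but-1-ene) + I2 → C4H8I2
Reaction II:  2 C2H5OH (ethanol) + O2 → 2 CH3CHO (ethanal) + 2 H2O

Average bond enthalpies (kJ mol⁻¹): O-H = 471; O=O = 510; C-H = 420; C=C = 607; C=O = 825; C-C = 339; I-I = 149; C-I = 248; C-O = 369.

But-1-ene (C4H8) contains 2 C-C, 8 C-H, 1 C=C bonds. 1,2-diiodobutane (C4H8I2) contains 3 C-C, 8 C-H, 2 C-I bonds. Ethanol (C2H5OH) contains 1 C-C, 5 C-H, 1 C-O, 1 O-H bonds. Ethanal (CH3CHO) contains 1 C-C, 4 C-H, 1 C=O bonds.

Reaction I:
  Bonds broken (reactants):
    C-C: 2 × 339 = 678
    C-H: 8 × 420 = 3360
    C=C: 1 × 607 = 607
    I-I: 1 × 149 = 149
    Σ(broken) = 4794 kJ
  Bonds formed (products):
    C-C: 3 × 339 = 1017
    C-H: 8 × 420 = 3360
    C-I: 2 × 248 = 496
    Σ(formed) = 4873 kJ
  ΔH_I = 4794 − 4873 = −79 kJ
Reaction II:
  Bonds broken (reactants):
    C-C: 2 × 339 = 678
    C-H: 10 × 420 = 4200
    C-O: 2 × 369 = 738
    O-H: 2 × 471 = 942
    O=O: 1 × 510 = 510
    Σ(broken) = 7068 kJ
  Bonds formed (products):
    C-C: 2 × 339 = 678
    C-H: 8 × 420 = 3360
    C=O: 2 × 825 = 1650
    O-H: 4 × 471 = 1884
    Σ(formed) = 7572 kJ
  ΔH_II = 7068 − 7572 = −504 kJ
ΔH_I − ΔH_II = +425 kJ, so reaction II has the more negative ΔH; |ΔH_I − ΔH_II| = 425 kJ.

Reaction II, by 425 kJ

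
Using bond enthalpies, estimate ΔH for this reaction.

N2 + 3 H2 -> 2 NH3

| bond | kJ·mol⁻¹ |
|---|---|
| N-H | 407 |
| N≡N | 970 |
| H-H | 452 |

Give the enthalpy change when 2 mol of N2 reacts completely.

Bonds broken (reactants):
  H-H: 3 × 452 = 1356
  N≡N: 1 × 970 = 970
  Σ(broken) = 2326 kJ
Bonds formed (products):
  N-H: 6 × 407 = 2442
  Σ(formed) = 2442 kJ
ΔH = Σ(broken) − Σ(formed) = 2326 − 2442 = −116 kJ
For 2× the reaction as written: 2 × (−116) = −232 kJ

ΔH = −232 kJ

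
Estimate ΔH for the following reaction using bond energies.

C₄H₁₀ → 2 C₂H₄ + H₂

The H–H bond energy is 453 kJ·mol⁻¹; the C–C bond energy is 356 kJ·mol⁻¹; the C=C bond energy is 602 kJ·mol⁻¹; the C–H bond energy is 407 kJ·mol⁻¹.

ΔH ≈ +225 kJ

Bonds broken (reactants):
  C–C: 3 × 356 = 1068
  C–H: 10 × 407 = 4070
  Σ(broken) = 5138 kJ
Bonds formed (products):
  C–H: 8 × 407 = 3256
  C=C: 2 × 602 = 1204
  H–H: 1 × 453 = 453
  Σ(formed) = 4913 kJ
ΔH = Σ(broken) − Σ(formed) = 5138 − 4913 = +225 kJ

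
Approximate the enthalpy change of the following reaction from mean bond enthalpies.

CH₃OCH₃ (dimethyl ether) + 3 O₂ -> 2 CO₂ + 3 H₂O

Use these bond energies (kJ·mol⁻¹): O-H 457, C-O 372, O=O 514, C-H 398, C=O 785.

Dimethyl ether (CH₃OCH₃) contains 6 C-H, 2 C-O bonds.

ΔH ≈ −1208 kJ

Bonds broken (reactants):
  C-H: 6 × 398 = 2388
  C-O: 2 × 372 = 744
  O=O: 3 × 514 = 1542
  Σ(broken) = 4674 kJ
Bonds formed (products):
  C=O: 4 × 785 = 3140
  O-H: 6 × 457 = 2742
  Σ(formed) = 5882 kJ
ΔH = Σ(broken) − Σ(formed) = 4674 − 5882 = −1208 kJ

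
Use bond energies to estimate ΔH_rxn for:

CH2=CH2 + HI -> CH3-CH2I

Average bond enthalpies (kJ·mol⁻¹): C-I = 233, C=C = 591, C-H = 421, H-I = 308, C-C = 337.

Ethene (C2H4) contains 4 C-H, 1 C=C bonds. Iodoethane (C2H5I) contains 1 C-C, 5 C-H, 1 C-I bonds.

ΔH ≈ −92 kJ

Bonds broken (reactants):
  C-H: 4 × 421 = 1684
  C=C: 1 × 591 = 591
  H-I: 1 × 308 = 308
  Σ(broken) = 2583 kJ
Bonds formed (products):
  C-C: 1 × 337 = 337
  C-H: 5 × 421 = 2105
  C-I: 1 × 233 = 233
  Σ(formed) = 2675 kJ
ΔH = Σ(broken) − Σ(formed) = 2583 − 2675 = −92 kJ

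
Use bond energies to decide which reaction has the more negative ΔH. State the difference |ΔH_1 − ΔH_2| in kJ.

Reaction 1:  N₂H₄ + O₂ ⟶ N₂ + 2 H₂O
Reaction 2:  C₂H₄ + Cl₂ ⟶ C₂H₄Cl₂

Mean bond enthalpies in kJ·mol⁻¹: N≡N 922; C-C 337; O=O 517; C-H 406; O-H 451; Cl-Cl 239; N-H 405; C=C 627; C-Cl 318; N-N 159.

Reaction 1, by 323 kJ

Reaction 1:
  Bonds broken (reactants):
    N-H: 4 × 405 = 1620
    N-N: 1 × 159 = 159
    O=O: 1 × 517 = 517
    Σ(broken) = 2296 kJ
  Bonds formed (products):
    N≡N: 1 × 922 = 922
    O-H: 4 × 451 = 1804
    Σ(formed) = 2726 kJ
  ΔH_1 = 2296 − 2726 = −430 kJ
Reaction 2:
  Bonds broken (reactants):
    C-H: 4 × 406 = 1624
    C=C: 1 × 627 = 627
    Cl-Cl: 1 × 239 = 239
    Σ(broken) = 2490 kJ
  Bonds formed (products):
    C-C: 1 × 337 = 337
    C-Cl: 2 × 318 = 636
    C-H: 4 × 406 = 1624
    Σ(formed) = 2597 kJ
  ΔH_2 = 2490 − 2597 = −107 kJ
ΔH_1 − ΔH_2 = −323 kJ, so reaction 1 has the more negative ΔH; |ΔH_1 − ΔH_2| = 323 kJ.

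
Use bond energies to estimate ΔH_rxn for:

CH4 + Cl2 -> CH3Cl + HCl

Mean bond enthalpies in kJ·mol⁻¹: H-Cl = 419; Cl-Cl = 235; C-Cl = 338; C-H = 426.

Bonds broken (reactants):
  C-H: 4 × 426 = 1704
  Cl-Cl: 1 × 235 = 235
  Σ(broken) = 1939 kJ
Bonds formed (products):
  C-Cl: 1 × 338 = 338
  C-H: 3 × 426 = 1278
  H-Cl: 1 × 419 = 419
  Σ(formed) = 2035 kJ
ΔH = Σ(broken) − Σ(formed) = 1939 − 2035 = −96 kJ

ΔH ≈ −96 kJ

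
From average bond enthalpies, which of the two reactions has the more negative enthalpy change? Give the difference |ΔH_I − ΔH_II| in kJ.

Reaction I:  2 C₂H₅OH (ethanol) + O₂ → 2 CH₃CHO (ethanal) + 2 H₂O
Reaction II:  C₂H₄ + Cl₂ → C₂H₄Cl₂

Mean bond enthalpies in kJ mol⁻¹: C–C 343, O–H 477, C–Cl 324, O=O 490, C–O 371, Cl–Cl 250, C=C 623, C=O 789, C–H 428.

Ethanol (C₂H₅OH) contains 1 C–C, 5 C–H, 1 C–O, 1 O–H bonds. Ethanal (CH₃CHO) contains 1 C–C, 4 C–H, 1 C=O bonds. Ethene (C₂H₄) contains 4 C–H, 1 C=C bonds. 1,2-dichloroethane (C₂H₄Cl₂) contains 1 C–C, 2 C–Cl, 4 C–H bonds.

Reaction I, by 326 kJ

Reaction I:
  Bonds broken (reactants):
    C–C: 2 × 343 = 686
    C–H: 10 × 428 = 4280
    C–O: 2 × 371 = 742
    O–H: 2 × 477 = 954
    O=O: 1 × 490 = 490
    Σ(broken) = 7152 kJ
  Bonds formed (products):
    C–C: 2 × 343 = 686
    C–H: 8 × 428 = 3424
    C=O: 2 × 789 = 1578
    O–H: 4 × 477 = 1908
    Σ(formed) = 7596 kJ
  ΔH_I = 7152 − 7596 = −444 kJ
Reaction II:
  Bonds broken (reactants):
    C–H: 4 × 428 = 1712
    C=C: 1 × 623 = 623
    Cl–Cl: 1 × 250 = 250
    Σ(broken) = 2585 kJ
  Bonds formed (products):
    C–C: 1 × 343 = 343
    C–Cl: 2 × 324 = 648
    C–H: 4 × 428 = 1712
    Σ(formed) = 2703 kJ
  ΔH_II = 2585 − 2703 = −118 kJ
ΔH_I − ΔH_II = −326 kJ, so reaction I has the more negative ΔH; |ΔH_I − ΔH_II| = 326 kJ.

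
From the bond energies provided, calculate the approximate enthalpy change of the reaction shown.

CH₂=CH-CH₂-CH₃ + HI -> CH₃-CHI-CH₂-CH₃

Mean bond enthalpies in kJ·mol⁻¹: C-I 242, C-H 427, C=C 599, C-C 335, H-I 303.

ΔH ≈ −102 kJ

Bonds broken (reactants):
  C-C: 2 × 335 = 670
  C-H: 8 × 427 = 3416
  C=C: 1 × 599 = 599
  H-I: 1 × 303 = 303
  Σ(broken) = 4988 kJ
Bonds formed (products):
  C-C: 3 × 335 = 1005
  C-H: 9 × 427 = 3843
  C-I: 1 × 242 = 242
  Σ(formed) = 5090 kJ
ΔH = Σ(broken) − Σ(formed) = 4988 − 5090 = −102 kJ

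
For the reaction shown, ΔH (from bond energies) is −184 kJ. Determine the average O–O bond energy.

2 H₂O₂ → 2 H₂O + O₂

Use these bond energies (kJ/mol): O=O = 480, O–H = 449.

Let D be the O–O bond energy.
Σ(broken) = 4×449 + 2×D = 1796 + 2D
Σ(formed) = 4×449 + 1×480 = 2276
ΔH = Σ(broken) − Σ(formed) = (1796 + 2D) − (2276) = −480 + 2D
Setting this equal to −184 kJ gives 2D = 296, so D = 148 kJ/mol.

D(O–O) ≈ 148 kJ/mol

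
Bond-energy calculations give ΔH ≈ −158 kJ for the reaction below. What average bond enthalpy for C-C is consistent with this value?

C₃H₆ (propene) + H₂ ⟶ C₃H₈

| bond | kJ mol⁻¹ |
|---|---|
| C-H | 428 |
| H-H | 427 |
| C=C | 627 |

Let D be the C-C bond energy.
Σ(broken) = 1×D + 6×428 + 1×627 + 1×427 = 3622 + D
Σ(formed) = 2×D + 8×428 = 3424 + 2D
ΔH = Σ(broken) − Σ(formed) = (3622 + D) − (3424 + 2D) = +198 − D
Setting this equal to −158 kJ gives D = 356 kJ/mol.

D(C-C) ≈ 356 kJ/mol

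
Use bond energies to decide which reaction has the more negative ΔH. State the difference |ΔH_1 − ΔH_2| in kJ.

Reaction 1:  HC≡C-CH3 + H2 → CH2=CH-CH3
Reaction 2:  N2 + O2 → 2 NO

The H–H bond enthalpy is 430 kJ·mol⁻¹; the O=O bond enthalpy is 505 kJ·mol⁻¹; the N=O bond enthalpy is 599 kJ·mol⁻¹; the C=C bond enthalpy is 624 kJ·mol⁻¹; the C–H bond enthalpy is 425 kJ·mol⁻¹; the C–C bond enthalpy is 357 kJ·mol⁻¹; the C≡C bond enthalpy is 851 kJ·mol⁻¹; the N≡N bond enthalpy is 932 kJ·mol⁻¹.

Reaction 1, by 432 kJ

Reaction 1:
  Bonds broken (reactants):
    C≡C: 1 × 851 = 851
    C–C: 1 × 357 = 357
    C–H: 4 × 425 = 1700
    H–H: 1 × 430 = 430
    Σ(broken) = 3338 kJ
  Bonds formed (products):
    C–C: 1 × 357 = 357
    C–H: 6 × 425 = 2550
    C=C: 1 × 624 = 624
    Σ(formed) = 3531 kJ
  ΔH_1 = 3338 − 3531 = −193 kJ
Reaction 2:
  Bonds broken (reactants):
    N≡N: 1 × 932 = 932
    O=O: 1 × 505 = 505
    Σ(broken) = 1437 kJ
  Bonds formed (products):
    N=O: 2 × 599 = 1198
    Σ(formed) = 1198 kJ
  ΔH_2 = 1437 − 1198 = +239 kJ
ΔH_1 − ΔH_2 = −432 kJ, so reaction 1 has the more negative ΔH; |ΔH_1 − ΔH_2| = 432 kJ.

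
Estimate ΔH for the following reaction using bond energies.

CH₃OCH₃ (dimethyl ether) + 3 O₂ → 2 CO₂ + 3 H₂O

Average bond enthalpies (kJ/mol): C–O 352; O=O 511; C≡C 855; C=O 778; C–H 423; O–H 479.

ΔH ≈ −1211 kJ

Bonds broken (reactants):
  C–H: 6 × 423 = 2538
  C–O: 2 × 352 = 704
  O=O: 3 × 511 = 1533
  Σ(broken) = 4775 kJ
Bonds formed (products):
  C=O: 4 × 778 = 3112
  O–H: 6 × 479 = 2874
  Σ(formed) = 5986 kJ
ΔH = Σ(broken) − Σ(formed) = 4775 − 5986 = −1211 kJ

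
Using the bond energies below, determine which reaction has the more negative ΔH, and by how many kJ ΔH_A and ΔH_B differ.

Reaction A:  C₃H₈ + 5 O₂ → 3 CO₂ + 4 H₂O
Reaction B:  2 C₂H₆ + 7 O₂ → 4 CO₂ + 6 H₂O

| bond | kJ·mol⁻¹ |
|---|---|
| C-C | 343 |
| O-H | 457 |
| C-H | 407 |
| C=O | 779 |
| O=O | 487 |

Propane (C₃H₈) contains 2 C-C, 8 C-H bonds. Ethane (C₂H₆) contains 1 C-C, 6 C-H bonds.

Reaction B, by 784 kJ

Reaction A:
  Bonds broken (reactants):
    C-C: 2 × 343 = 686
    C-H: 8 × 407 = 3256
    O=O: 5 × 487 = 2435
    Σ(broken) = 6377 kJ
  Bonds formed (products):
    C=O: 6 × 779 = 4674
    O-H: 8 × 457 = 3656
    Σ(formed) = 8330 kJ
  ΔH_A = 6377 − 8330 = −1953 kJ
Reaction B:
  Bonds broken (reactants):
    C-C: 2 × 343 = 686
    C-H: 12 × 407 = 4884
    O=O: 7 × 487 = 3409
    Σ(broken) = 8979 kJ
  Bonds formed (products):
    C=O: 8 × 779 = 6232
    O-H: 12 × 457 = 5484
    Σ(formed) = 11716 kJ
  ΔH_B = 8979 − 11716 = −2737 kJ
ΔH_A − ΔH_B = +784 kJ, so reaction B has the more negative ΔH; |ΔH_A − ΔH_B| = 784 kJ.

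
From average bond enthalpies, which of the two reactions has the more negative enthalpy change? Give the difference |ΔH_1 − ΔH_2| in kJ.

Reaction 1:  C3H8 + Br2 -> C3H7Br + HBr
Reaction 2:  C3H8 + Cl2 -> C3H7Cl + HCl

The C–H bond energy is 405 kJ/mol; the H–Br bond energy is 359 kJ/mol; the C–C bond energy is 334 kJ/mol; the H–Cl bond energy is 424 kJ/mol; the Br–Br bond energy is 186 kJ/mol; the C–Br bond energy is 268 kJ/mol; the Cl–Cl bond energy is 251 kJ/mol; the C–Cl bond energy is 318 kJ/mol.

Reaction 1:
  Bonds broken (reactants):
    Br–Br: 1 × 186 = 186
    C–C: 2 × 334 = 668
    C–H: 8 × 405 = 3240
    Σ(broken) = 4094 kJ
  Bonds formed (products):
    C–Br: 1 × 268 = 268
    C–C: 2 × 334 = 668
    C–H: 7 × 405 = 2835
    H–Br: 1 × 359 = 359
    Σ(formed) = 4130 kJ
  ΔH_1 = 4094 − 4130 = −36 kJ
Reaction 2:
  Bonds broken (reactants):
    C–C: 2 × 334 = 668
    C–H: 8 × 405 = 3240
    Cl–Cl: 1 × 251 = 251
    Σ(broken) = 4159 kJ
  Bonds formed (products):
    C–C: 2 × 334 = 668
    C–Cl: 1 × 318 = 318
    C–H: 7 × 405 = 2835
    H–Cl: 1 × 424 = 424
    Σ(formed) = 4245 kJ
  ΔH_2 = 4159 − 4245 = −86 kJ
ΔH_1 − ΔH_2 = +50 kJ, so reaction 2 has the more negative ΔH; |ΔH_1 − ΔH_2| = 50 kJ.

Reaction 2, by 50 kJ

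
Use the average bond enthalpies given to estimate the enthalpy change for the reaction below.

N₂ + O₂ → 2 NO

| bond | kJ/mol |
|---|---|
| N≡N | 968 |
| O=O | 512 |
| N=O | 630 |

ΔH ≈ +220 kJ

Bonds broken (reactants):
  N≡N: 1 × 968 = 968
  O=O: 1 × 512 = 512
  Σ(broken) = 1480 kJ
Bonds formed (products):
  N=O: 2 × 630 = 1260
  Σ(formed) = 1260 kJ
ΔH = Σ(broken) − Σ(formed) = 1480 − 1260 = +220 kJ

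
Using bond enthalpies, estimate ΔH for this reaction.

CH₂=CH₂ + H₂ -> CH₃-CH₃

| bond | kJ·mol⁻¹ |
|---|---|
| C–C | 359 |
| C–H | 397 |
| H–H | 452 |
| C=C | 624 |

ΔH ≈ −77 kJ

Bonds broken (reactants):
  C–H: 4 × 397 = 1588
  C=C: 1 × 624 = 624
  H–H: 1 × 452 = 452
  Σ(broken) = 2664 kJ
Bonds formed (products):
  C–C: 1 × 359 = 359
  C–H: 6 × 397 = 2382
  Σ(formed) = 2741 kJ
ΔH = Σ(broken) − Σ(formed) = 2664 − 2741 = −77 kJ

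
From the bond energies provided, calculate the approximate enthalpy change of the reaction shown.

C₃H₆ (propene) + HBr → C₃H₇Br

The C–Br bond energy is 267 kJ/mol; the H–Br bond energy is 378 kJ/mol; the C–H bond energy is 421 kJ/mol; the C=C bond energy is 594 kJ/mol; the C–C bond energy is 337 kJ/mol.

Bonds broken (reactants):
  C–C: 1 × 337 = 337
  C–H: 6 × 421 = 2526
  C=C: 1 × 594 = 594
  H–Br: 1 × 378 = 378
  Σ(broken) = 3835 kJ
Bonds formed (products):
  C–Br: 1 × 267 = 267
  C–C: 2 × 337 = 674
  C–H: 7 × 421 = 2947
  Σ(formed) = 3888 kJ
ΔH = Σ(broken) − Σ(formed) = 3835 − 3888 = −53 kJ

ΔH ≈ −53 kJ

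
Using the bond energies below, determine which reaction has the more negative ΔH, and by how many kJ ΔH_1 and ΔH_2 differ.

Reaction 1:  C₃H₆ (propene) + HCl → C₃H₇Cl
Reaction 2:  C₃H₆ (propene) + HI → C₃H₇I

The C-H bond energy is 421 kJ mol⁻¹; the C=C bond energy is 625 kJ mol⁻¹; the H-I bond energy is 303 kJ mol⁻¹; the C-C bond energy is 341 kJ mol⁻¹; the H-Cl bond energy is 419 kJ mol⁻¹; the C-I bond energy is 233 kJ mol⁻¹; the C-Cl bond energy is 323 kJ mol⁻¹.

Reaction 1:
  Bonds broken (reactants):
    C-C: 1 × 341 = 341
    C-H: 6 × 421 = 2526
    C=C: 1 × 625 = 625
    H-Cl: 1 × 419 = 419
    Σ(broken) = 3911 kJ
  Bonds formed (products):
    C-C: 2 × 341 = 682
    C-Cl: 1 × 323 = 323
    C-H: 7 × 421 = 2947
    Σ(formed) = 3952 kJ
  ΔH_1 = 3911 − 3952 = −41 kJ
Reaction 2:
  Bonds broken (reactants):
    C-C: 1 × 341 = 341
    C-H: 6 × 421 = 2526
    C=C: 1 × 625 = 625
    H-I: 1 × 303 = 303
    Σ(broken) = 3795 kJ
  Bonds formed (products):
    C-C: 2 × 341 = 682
    C-H: 7 × 421 = 2947
    C-I: 1 × 233 = 233
    Σ(formed) = 3862 kJ
  ΔH_2 = 3795 − 3862 = −67 kJ
ΔH_1 − ΔH_2 = +26 kJ, so reaction 2 has the more negative ΔH; |ΔH_1 − ΔH_2| = 26 kJ.

Reaction 2, by 26 kJ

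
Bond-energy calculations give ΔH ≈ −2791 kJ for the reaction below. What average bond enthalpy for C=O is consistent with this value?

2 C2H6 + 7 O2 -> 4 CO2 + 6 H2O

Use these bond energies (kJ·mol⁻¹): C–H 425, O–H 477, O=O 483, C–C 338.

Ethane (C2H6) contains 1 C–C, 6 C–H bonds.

D(C=O) ≈ 778 kJ/mol

Let D be the C=O bond energy.
Σ(broken) = 2×338 + 12×425 + 7×483 = 9157
Σ(formed) = 8×D + 12×477 = 5724 + 8D
ΔH = Σ(broken) − Σ(formed) = (9157) − (5724 + 8D) = +3433 − 8D
Setting this equal to −2791 kJ gives 8D = 6224, so D = 778 kJ/mol.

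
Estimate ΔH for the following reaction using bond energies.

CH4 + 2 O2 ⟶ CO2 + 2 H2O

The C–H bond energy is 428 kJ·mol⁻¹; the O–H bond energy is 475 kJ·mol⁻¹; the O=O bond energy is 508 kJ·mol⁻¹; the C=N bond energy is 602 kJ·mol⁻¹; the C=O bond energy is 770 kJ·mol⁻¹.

Bonds broken (reactants):
  C–H: 4 × 428 = 1712
  O=O: 2 × 508 = 1016
  Σ(broken) = 2728 kJ
Bonds formed (products):
  C=O: 2 × 770 = 1540
  O–H: 4 × 475 = 1900
  Σ(formed) = 3440 kJ
ΔH = Σ(broken) − Σ(formed) = 2728 − 3440 = −712 kJ

ΔH ≈ −712 kJ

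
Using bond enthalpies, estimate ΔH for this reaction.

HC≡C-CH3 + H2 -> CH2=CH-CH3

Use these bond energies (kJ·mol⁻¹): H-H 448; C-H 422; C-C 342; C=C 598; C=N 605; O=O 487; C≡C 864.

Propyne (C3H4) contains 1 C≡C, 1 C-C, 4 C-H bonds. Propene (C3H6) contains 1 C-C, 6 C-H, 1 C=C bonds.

Bonds broken (reactants):
  C≡C: 1 × 864 = 864
  C-C: 1 × 342 = 342
  C-H: 4 × 422 = 1688
  H-H: 1 × 448 = 448
  Σ(broken) = 3342 kJ
Bonds formed (products):
  C-C: 1 × 342 = 342
  C-H: 6 × 422 = 2532
  C=C: 1 × 598 = 598
  Σ(formed) = 3472 kJ
ΔH = Σ(broken) − Σ(formed) = 3342 − 3472 = −130 kJ

ΔH ≈ −130 kJ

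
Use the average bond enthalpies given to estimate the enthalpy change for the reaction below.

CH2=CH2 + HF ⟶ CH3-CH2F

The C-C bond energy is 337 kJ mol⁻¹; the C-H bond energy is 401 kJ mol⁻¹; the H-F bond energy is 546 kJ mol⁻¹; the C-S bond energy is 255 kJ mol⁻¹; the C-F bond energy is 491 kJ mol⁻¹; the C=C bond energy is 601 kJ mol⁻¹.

Bonds broken (reactants):
  C-H: 4 × 401 = 1604
  C=C: 1 × 601 = 601
  H-F: 1 × 546 = 546
  Σ(broken) = 2751 kJ
Bonds formed (products):
  C-C: 1 × 337 = 337
  C-F: 1 × 491 = 491
  C-H: 5 × 401 = 2005
  Σ(formed) = 2833 kJ
ΔH = Σ(broken) − Σ(formed) = 2751 − 2833 = −82 kJ

ΔH ≈ −82 kJ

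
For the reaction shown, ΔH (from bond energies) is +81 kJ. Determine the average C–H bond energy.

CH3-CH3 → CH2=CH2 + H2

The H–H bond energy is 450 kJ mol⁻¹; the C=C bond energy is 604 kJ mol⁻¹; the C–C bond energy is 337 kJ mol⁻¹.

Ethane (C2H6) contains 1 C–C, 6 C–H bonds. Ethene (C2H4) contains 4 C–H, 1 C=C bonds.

Let D be the C–H bond energy.
Σ(broken) = 1×337 + 6×D = 337 + 6D
Σ(formed) = 4×D + 1×604 + 1×450 = 1054 + 4D
ΔH = Σ(broken) − Σ(formed) = (337 + 6D) − (1054 + 4D) = −717 + 2D
Setting this equal to +81 kJ gives 2D = 798, so D = 399 kJ/mol.

D(C–H) ≈ 399 kJ/mol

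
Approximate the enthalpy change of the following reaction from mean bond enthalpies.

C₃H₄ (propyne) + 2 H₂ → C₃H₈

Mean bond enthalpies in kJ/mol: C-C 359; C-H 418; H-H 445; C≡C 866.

Bonds broken (reactants):
  C≡C: 1 × 866 = 866
  C-C: 1 × 359 = 359
  C-H: 4 × 418 = 1672
  H-H: 2 × 445 = 890
  Σ(broken) = 3787 kJ
Bonds formed (products):
  C-C: 2 × 359 = 718
  C-H: 8 × 418 = 3344
  Σ(formed) = 4062 kJ
ΔH = Σ(broken) − Σ(formed) = 3787 − 4062 = −275 kJ

ΔH ≈ −275 kJ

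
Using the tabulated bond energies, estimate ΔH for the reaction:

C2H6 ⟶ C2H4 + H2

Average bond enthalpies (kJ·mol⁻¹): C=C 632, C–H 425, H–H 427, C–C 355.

Bonds broken (reactants):
  C–C: 1 × 355 = 355
  C–H: 6 × 425 = 2550
  Σ(broken) = 2905 kJ
Bonds formed (products):
  C–H: 4 × 425 = 1700
  C=C: 1 × 632 = 632
  H–H: 1 × 427 = 427
  Σ(formed) = 2759 kJ
ΔH = Σ(broken) − Σ(formed) = 2905 − 2759 = +146 kJ

ΔH ≈ +146 kJ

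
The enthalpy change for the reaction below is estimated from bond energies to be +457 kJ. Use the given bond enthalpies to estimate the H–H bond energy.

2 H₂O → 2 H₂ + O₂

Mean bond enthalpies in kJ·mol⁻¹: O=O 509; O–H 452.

D(H–H) ≈ 421 kJ/mol

Let D be the H–H bond energy.
Σ(broken) = 4×452 = 1808
Σ(formed) = 2×D + 1×509 = 509 + 2D
ΔH = Σ(broken) − Σ(formed) = (1808) − (509 + 2D) = +1299 − 2D
Setting this equal to +457 kJ gives 2D = 842, so D = 421 kJ/mol.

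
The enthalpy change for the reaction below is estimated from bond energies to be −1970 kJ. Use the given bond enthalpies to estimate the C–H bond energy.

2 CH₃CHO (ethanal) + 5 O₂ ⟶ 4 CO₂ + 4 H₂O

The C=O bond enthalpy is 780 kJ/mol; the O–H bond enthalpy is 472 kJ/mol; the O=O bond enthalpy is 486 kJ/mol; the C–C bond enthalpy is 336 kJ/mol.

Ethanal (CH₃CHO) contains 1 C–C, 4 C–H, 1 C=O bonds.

D(C–H) ≈ 423 kJ/mol

Let D be the C–H bond energy.
Σ(broken) = 2×336 + 8×D + 2×780 + 5×486 = 4662 + 8D
Σ(formed) = 8×780 + 8×472 = 10016
ΔH = Σ(broken) − Σ(formed) = (4662 + 8D) − (10016) = −5354 + 8D
Setting this equal to −1970 kJ gives 8D = 3384, so D = 423 kJ/mol.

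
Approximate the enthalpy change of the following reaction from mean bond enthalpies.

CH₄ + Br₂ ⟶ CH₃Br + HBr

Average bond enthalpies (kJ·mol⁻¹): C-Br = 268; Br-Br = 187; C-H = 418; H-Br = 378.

ΔH ≈ −41 kJ

Bonds broken (reactants):
  Br-Br: 1 × 187 = 187
  C-H: 4 × 418 = 1672
  Σ(broken) = 1859 kJ
Bonds formed (products):
  C-Br: 1 × 268 = 268
  C-H: 3 × 418 = 1254
  H-Br: 1 × 378 = 378
  Σ(formed) = 1900 kJ
ΔH = Σ(broken) − Σ(formed) = 1859 − 1900 = −41 kJ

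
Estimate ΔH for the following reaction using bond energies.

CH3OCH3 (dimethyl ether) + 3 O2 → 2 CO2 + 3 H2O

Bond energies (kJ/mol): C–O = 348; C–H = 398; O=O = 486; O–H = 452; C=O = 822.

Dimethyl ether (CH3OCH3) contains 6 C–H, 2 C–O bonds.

ΔH ≈ −1458 kJ

Bonds broken (reactants):
  C–H: 6 × 398 = 2388
  C–O: 2 × 348 = 696
  O=O: 3 × 486 = 1458
  Σ(broken) = 4542 kJ
Bonds formed (products):
  C=O: 4 × 822 = 3288
  O–H: 6 × 452 = 2712
  Σ(formed) = 6000 kJ
ΔH = Σ(broken) − Σ(formed) = 4542 − 6000 = −1458 kJ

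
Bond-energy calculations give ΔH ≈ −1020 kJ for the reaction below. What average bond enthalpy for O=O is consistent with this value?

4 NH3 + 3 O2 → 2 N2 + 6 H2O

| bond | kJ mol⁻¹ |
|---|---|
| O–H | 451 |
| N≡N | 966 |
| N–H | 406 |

Let D be the O=O bond energy.
Σ(broken) = 12×406 + 3×D = 4872 + 3D
Σ(formed) = 2×966 + 12×451 = 7344
ΔH = Σ(broken) − Σ(formed) = (4872 + 3D) − (7344) = −2472 + 3D
Setting this equal to −1020 kJ gives 3D = 1452, so D = 484 kJ/mol.

D(O=O) ≈ 484 kJ/mol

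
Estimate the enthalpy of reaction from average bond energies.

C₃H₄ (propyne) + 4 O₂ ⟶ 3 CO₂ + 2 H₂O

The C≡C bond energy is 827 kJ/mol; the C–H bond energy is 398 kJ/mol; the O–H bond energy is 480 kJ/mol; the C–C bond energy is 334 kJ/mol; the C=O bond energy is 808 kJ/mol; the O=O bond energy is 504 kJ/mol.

Bonds broken (reactants):
  C≡C: 1 × 827 = 827
  C–C: 1 × 334 = 334
  C–H: 4 × 398 = 1592
  O=O: 4 × 504 = 2016
  Σ(broken) = 4769 kJ
Bonds formed (products):
  C=O: 6 × 808 = 4848
  O–H: 4 × 480 = 1920
  Σ(formed) = 6768 kJ
ΔH = Σ(broken) − Σ(formed) = 4769 − 6768 = −1999 kJ

ΔH ≈ −1999 kJ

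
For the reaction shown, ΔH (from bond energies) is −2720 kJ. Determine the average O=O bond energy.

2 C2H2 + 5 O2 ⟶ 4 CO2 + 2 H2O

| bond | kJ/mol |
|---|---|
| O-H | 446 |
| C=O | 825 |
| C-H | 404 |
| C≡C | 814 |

D(O=O) ≈ 484 kJ/mol

Let D be the O=O bond energy.
Σ(broken) = 2×814 + 4×404 + 5×D = 3244 + 5D
Σ(formed) = 8×825 + 4×446 = 8384
ΔH = Σ(broken) − Σ(formed) = (3244 + 5D) − (8384) = −5140 + 5D
Setting this equal to −2720 kJ gives 5D = 2420, so D = 484 kJ/mol.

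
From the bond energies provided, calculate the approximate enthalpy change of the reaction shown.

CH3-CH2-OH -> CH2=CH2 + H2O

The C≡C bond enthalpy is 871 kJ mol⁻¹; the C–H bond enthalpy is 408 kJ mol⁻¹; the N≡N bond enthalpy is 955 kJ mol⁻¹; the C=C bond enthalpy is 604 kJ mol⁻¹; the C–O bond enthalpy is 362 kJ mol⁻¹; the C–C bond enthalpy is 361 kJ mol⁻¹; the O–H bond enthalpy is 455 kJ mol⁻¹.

Bonds broken (reactants):
  C–C: 1 × 361 = 361
  C–H: 5 × 408 = 2040
  C–O: 1 × 362 = 362
  O–H: 1 × 455 = 455
  Σ(broken) = 3218 kJ
Bonds formed (products):
  C–H: 4 × 408 = 1632
  C=C: 1 × 604 = 604
  O–H: 2 × 455 = 910
  Σ(formed) = 3146 kJ
ΔH = Σ(broken) − Σ(formed) = 3218 − 3146 = +72 kJ

ΔH ≈ +72 kJ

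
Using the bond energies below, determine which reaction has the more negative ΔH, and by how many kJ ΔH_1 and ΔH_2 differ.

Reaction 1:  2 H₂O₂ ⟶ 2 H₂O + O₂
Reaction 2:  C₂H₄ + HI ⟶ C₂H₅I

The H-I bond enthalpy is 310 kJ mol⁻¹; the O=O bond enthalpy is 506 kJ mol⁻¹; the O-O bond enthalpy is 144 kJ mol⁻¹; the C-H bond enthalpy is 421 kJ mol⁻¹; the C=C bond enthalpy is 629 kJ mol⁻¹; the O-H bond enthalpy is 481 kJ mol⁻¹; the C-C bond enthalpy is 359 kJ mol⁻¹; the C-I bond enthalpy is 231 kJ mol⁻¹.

Reaction 1, by 146 kJ

Reaction 1:
  Bonds broken (reactants):
    O-H: 4 × 481 = 1924
    O-O: 2 × 144 = 288
    Σ(broken) = 2212 kJ
  Bonds formed (products):
    O-H: 4 × 481 = 1924
    O=O: 1 × 506 = 506
    Σ(formed) = 2430 kJ
  ΔH_1 = 2212 − 2430 = −218 kJ
Reaction 2:
  Bonds broken (reactants):
    C-H: 4 × 421 = 1684
    C=C: 1 × 629 = 629
    H-I: 1 × 310 = 310
    Σ(broken) = 2623 kJ
  Bonds formed (products):
    C-C: 1 × 359 = 359
    C-H: 5 × 421 = 2105
    C-I: 1 × 231 = 231
    Σ(formed) = 2695 kJ
  ΔH_2 = 2623 − 2695 = −72 kJ
ΔH_1 − ΔH_2 = −146 kJ, so reaction 1 has the more negative ΔH; |ΔH_1 − ΔH_2| = 146 kJ.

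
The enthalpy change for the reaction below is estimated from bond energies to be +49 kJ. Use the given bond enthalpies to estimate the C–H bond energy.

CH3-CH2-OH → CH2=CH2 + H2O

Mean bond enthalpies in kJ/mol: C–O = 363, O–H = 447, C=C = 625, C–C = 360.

Let D be the C–H bond energy.
Σ(broken) = 1×360 + 5×D + 1×363 + 1×447 = 1170 + 5D
Σ(formed) = 4×D + 1×625 + 2×447 = 1519 + 4D
ΔH = Σ(broken) − Σ(formed) = (1170 + 5D) − (1519 + 4D) = −349 + D
Setting this equal to +49 kJ gives D = 398 kJ/mol.

D(C–H) ≈ 398 kJ/mol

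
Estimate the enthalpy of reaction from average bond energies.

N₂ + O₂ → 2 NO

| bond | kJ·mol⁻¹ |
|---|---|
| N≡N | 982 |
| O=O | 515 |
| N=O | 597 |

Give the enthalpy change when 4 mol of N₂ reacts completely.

ΔH = +1212 kJ

Bonds broken (reactants):
  N≡N: 1 × 982 = 982
  O=O: 1 × 515 = 515
  Σ(broken) = 1497 kJ
Bonds formed (products):
  N=O: 2 × 597 = 1194
  Σ(formed) = 1194 kJ
ΔH = Σ(broken) − Σ(formed) = 1497 − 1194 = +303 kJ
For 4× the reaction as written: 4 × (+303) = +1212 kJ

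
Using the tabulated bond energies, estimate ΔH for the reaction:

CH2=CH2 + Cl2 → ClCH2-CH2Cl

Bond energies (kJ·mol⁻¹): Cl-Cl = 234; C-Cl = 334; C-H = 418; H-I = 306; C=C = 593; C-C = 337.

ΔH ≈ −178 kJ

Bonds broken (reactants):
  C-H: 4 × 418 = 1672
  C=C: 1 × 593 = 593
  Cl-Cl: 1 × 234 = 234
  Σ(broken) = 2499 kJ
Bonds formed (products):
  C-C: 1 × 337 = 337
  C-Cl: 2 × 334 = 668
  C-H: 4 × 418 = 1672
  Σ(formed) = 2677 kJ
ΔH = Σ(broken) − Σ(formed) = 2499 − 2677 = −178 kJ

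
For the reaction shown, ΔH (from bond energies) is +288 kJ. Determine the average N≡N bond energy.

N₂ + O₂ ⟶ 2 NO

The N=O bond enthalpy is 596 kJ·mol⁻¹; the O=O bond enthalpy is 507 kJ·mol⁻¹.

D(N≡N) ≈ 973 kJ/mol

Let D be the N≡N bond energy.
Σ(broken) = 1×D + 1×507 = 507 + D
Σ(formed) = 2×596 = 1192
ΔH = Σ(broken) − Σ(formed) = (507 + D) − (1192) = −685 + D
Setting this equal to +288 kJ gives D = 973 kJ/mol.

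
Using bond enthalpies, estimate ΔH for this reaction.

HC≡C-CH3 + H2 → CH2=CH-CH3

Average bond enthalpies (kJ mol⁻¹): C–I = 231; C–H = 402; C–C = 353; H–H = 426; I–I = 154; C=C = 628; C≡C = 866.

ΔH ≈ −140 kJ

Bonds broken (reactants):
  C≡C: 1 × 866 = 866
  C–C: 1 × 353 = 353
  C–H: 4 × 402 = 1608
  H–H: 1 × 426 = 426
  Σ(broken) = 3253 kJ
Bonds formed (products):
  C–C: 1 × 353 = 353
  C–H: 6 × 402 = 2412
  C=C: 1 × 628 = 628
  Σ(formed) = 3393 kJ
ΔH = Σ(broken) − Σ(formed) = 3253 − 3393 = −140 kJ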